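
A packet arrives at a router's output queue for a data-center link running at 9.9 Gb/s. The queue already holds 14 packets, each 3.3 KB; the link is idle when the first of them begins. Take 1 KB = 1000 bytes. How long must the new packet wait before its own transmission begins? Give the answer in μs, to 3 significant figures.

37.3 μs

Each queued packet: L/R = 26400/9900000000 = 2.66667 μs.
14 queued → 37.3333 μs.
Queuing delay = 37.3 μs.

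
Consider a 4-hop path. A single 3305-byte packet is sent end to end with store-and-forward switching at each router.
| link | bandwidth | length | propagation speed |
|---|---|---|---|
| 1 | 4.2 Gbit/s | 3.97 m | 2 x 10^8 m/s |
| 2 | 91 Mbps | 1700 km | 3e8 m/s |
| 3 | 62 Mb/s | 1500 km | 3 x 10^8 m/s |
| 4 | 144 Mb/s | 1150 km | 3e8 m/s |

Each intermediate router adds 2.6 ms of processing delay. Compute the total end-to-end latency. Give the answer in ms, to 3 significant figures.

23.2 ms

L = 3305 × 8 = 26440 bits.
Transmission delays (L/R per hop): 0.00629524, 0.290549, 0.426452, 0.183611 ms; sum = 0.906907 ms.
Propagation delays (d/s per hop): 1.985e-05, 5.66667, 5, 3.83333 ms; sum = 14.5 ms.
Processing at 3 router(s): 3 × 2.6 ms = 7.8 ms.
End-to-end = 23.2 ms.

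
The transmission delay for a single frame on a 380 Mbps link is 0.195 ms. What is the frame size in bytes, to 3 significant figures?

9260 bytes

L = R × t_tx = 380000000 b/s × 0.000195 s = 74100 bits.
In bytes: 74100 / 8 = 9260 bytes.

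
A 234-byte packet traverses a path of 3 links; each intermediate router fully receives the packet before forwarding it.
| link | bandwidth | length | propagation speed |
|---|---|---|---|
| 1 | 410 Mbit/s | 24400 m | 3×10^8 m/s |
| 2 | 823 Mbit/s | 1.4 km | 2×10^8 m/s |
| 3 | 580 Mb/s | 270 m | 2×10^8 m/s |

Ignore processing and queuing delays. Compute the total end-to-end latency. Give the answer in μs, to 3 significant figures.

L = 234 × 8 = 1872 bits.
Transmission delays (L/R per hop): 4.56585, 2.27461, 3.22759 μs; sum = 10.068 μs.
Propagation delays (d/s per hop): 81.3333, 7, 1.35 μs; sum = 89.6833 μs.
End-to-end = 99.8 μs.

99.8 μs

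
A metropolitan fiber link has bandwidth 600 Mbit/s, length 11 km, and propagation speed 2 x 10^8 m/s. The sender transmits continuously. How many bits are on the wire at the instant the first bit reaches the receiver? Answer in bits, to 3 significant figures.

33000 bits

Propagation delay = 11000 / 200000000 = 5.5e-05 s.
BDP = R × t_prop = 600000000 × 5.5e-05 = 33000 bits.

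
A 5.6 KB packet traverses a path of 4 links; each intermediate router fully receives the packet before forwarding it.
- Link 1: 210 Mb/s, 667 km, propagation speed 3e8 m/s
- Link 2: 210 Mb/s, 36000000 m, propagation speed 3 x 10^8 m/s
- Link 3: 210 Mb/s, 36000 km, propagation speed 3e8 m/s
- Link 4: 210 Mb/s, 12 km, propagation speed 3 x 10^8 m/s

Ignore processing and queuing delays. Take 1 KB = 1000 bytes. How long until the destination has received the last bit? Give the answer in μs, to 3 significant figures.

L = 44800 bits.
Transmission delay per hop = L/R = 44800/210000000 = 213.333 μs; 4 hops → 853.333 μs.
Propagation delays (d/s per hop): 2223.33, 120000, 120000, 40 μs; sum = 242263 μs.
End-to-end = 243000 μs.

243000 μs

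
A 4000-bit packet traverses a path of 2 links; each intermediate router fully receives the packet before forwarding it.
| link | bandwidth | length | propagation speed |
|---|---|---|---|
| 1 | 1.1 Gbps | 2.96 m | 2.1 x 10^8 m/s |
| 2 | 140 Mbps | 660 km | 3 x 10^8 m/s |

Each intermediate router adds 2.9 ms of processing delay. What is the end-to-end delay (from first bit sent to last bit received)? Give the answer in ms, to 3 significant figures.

Transmission delays (L/R per hop): 0.00363636, 0.0285714 ms; sum = 0.0322078 ms.
Propagation delays (d/s per hop): 1.40952e-05, 2.2 ms; sum = 2.20001 ms.
Processing at 1 router(s): 1 × 2.9 ms = 2.9 ms.
End-to-end = 5.13 ms.

5.13 ms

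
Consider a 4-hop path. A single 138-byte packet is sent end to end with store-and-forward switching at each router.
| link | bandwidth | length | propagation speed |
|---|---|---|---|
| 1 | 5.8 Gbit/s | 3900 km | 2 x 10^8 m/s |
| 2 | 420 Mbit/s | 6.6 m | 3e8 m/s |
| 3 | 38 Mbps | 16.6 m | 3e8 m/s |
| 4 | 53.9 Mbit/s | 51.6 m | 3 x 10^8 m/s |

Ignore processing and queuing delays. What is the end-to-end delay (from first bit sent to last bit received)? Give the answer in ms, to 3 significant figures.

L = 138 × 8 = 1104 bits.
Transmission delays (L/R per hop): 0.000190345, 0.00262857, 0.0290526, 0.0204824 ms; sum = 0.0523539 ms.
Propagation delays (d/s per hop): 19.5, 2.2e-05, 5.53333e-05, 0.000172 ms; sum = 19.5002 ms.
End-to-end = 19.6 ms.

19.6 ms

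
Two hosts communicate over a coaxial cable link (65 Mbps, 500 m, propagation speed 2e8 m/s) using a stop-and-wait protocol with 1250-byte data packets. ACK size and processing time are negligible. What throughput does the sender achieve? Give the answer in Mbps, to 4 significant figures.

62.95 Mbps

t_tx = L/R = 10000/65000000 = 0.000153846 s.
t_prop = 500/200000000 = 2.5e-06 s; RTT = 5e-06 s.
Cycle = t_tx + RTT = 0.000158846 s.
Throughput = L / cycle = 10000 / 0.000158846 = 62.95 Mbps.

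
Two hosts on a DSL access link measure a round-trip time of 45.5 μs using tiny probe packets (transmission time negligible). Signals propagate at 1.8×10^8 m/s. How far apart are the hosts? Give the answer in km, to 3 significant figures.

4.10 km

One-way propagation = RTT/2 = 22.75 μs.
d = s × t = 180000000 × 2.275e-05 = 4.10 km.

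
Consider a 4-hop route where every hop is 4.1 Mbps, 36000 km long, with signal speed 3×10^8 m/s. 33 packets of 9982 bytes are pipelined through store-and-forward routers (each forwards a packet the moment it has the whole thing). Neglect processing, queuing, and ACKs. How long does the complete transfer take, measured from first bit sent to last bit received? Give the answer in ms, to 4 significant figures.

1181 ms

Per-hop transmission t_tx = L/R = 79856/4.1e+06 = 19.4771 ms.
Per-hop propagation t_prop = 36000000/300000000 = 120 ms.
Pipeline fill: first packet needs 4·t_tx to clear all hops; remaining 32 packets each add one t_tx.
Total = (4+33-1)·t_tx + 4·t_prop = 36·19.4771 + 4·120 = 1181 ms.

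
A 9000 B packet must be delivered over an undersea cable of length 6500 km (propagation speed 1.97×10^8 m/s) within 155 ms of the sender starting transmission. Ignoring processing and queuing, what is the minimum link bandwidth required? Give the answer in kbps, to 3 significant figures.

L = 72000 bits.
Propagation delay = 6500000 / 197000000 = 32.9949 ms.
Transmission budget = 155 − 32.9949 = 122.005 ms.
R ≥ L / t_tx = 72000 bits / 0.122005 s = 590 kbps.

590 kbps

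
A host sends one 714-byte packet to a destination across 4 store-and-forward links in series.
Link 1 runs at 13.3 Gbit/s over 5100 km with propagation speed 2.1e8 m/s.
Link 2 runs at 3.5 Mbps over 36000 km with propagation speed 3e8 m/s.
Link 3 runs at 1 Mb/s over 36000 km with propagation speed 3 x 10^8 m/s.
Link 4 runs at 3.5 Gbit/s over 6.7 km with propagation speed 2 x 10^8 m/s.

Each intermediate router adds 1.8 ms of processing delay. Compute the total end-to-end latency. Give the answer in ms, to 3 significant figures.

277 ms

L = 714 × 8 = 5712 bits.
Transmission delays (L/R per hop): 0.000429474, 1.632, 5.712, 0.001632 ms; sum = 7.34606 ms.
Propagation delays (d/s per hop): 24.2857, 120, 120, 0.0335 ms; sum = 264.319 ms.
Processing at 3 router(s): 3 × 1.8 ms = 5.4 ms.
End-to-end = 277 ms.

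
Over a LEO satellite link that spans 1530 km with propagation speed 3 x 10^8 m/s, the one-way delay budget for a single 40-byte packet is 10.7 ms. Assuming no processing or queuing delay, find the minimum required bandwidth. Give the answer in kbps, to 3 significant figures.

57.1 kbps

L = 320 bits.
Propagation delay = 1530000 / 300000000 = 5.1 ms.
Transmission budget = 10.7 − 5.1 = 5.6 ms.
R ≥ L / t_tx = 320 bits / 0.0056 s = 57.1 kbps.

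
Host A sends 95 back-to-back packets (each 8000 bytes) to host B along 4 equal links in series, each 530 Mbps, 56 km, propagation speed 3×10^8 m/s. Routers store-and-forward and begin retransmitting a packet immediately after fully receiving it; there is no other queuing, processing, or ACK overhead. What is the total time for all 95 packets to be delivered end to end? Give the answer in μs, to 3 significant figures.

Per-hop transmission t_tx = L/R = 64000/530000000 = 120.755 μs.
Per-hop propagation t_prop = 56000/300000000 = 186.667 μs.
Pipeline fill: first packet needs 4·t_tx to clear all hops; remaining 94 packets each add one t_tx.
Total = (4+95-1)·t_tx + 4·t_prop = 98·120.755 + 4·186.667 = 12600 μs.

12600 μs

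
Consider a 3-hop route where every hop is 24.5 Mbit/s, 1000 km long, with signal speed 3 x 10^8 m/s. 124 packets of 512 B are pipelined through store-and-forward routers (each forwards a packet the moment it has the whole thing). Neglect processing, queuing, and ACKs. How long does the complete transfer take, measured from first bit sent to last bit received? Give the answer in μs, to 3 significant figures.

Per-hop transmission t_tx = L/R = 4096/24500000 = 167.184 μs.
Per-hop propagation t_prop = 1000000/300000000 = 3333.33 μs.
Pipeline fill: first packet needs 3·t_tx to clear all hops; remaining 123 packets each add one t_tx.
Total = (3+124-1)·t_tx + 3·t_prop = 126·167.184 + 3·3333.33 = 31100 μs.

31100 μs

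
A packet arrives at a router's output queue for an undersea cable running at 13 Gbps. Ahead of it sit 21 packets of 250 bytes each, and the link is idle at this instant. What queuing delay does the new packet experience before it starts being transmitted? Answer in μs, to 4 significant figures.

3.231 μs

Each queued packet: L/R = 2000/13000000000 = 0.153846 μs.
21 queued → 3.23077 μs.
Queuing delay = 3.231 μs.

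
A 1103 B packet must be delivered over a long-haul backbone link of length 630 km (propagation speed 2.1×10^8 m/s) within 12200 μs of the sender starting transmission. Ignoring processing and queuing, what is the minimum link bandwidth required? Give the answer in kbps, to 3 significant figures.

L = 8824 bits.
Propagation delay = 630000 / 210000000 = 3000 μs.
Transmission budget = 12200 − 3000 = 9200 μs.
R ≥ L / t_tx = 8824 bits / 0.0092 s = 959 kbps.

959 kbps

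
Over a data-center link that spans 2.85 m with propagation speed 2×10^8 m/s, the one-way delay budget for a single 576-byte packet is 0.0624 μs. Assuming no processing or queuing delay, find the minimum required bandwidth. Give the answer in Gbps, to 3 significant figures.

L = 4608 bits.
Propagation delay = 2.85 / 200000000 = 0.01425 μs.
Transmission budget = 0.0624 − 0.01425 = 0.04815 μs.
R ≥ L / t_tx = 4608 bits / 4.815e-08 s = 95.7 Gbps.

95.7 Gbps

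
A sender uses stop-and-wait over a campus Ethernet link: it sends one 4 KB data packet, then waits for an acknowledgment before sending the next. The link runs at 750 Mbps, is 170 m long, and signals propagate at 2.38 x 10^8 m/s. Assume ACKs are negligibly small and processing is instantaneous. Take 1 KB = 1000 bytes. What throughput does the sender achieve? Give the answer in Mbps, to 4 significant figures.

t_tx = L/R = 32000/750000000 = 4.26667e-05 s.
t_prop = 170/238000000 = 7.14286e-07 s; RTT = 1.42857e-06 s.
Cycle = t_tx + RTT = 4.40952e-05 s.
Throughput = L / cycle = 32000 / 4.40952e-05 = 725.7 Mbps.

725.7 Mbps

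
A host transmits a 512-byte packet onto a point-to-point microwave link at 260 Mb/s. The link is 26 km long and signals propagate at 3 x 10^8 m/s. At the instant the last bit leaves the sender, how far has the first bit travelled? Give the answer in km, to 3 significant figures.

4.73 km

t_tx = L/R = 4096/260000000 = 1.57538e-05 s.
Distance = s × t_tx = 300000000 × 1.57538e-05 = 4.73 km.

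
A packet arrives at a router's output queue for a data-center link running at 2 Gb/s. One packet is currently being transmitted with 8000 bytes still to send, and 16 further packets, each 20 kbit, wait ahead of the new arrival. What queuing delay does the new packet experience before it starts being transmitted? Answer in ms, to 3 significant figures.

0.192 ms

Each queued packet: L/R = 20000/2000000000 = 0.01 ms.
16 queued → 0.16 ms.
Plus remaining 64000 bits of current packet: 0.032 ms.
Queuing delay = 0.192 ms.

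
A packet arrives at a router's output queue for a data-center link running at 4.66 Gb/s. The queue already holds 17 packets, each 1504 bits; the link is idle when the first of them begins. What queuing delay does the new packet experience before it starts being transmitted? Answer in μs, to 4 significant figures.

Each queued packet: L/R = 1504/4660000000 = 0.322747 μs.
17 queued → 5.4867 μs.
Queuing delay = 5.487 μs.

5.487 μs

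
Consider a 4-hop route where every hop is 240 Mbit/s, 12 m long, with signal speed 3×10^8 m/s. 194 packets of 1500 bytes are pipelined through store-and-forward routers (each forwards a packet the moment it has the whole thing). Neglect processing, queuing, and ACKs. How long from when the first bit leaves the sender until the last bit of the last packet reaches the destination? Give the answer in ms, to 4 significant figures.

9.850 ms

Per-hop transmission t_tx = L/R = 12000/240000000 = 0.05 ms.
Per-hop propagation t_prop = 12/300000000 = 4e-05 ms.
Pipeline fill: first packet needs 4·t_tx to clear all hops; remaining 193 packets each add one t_tx.
Total = (4+194-1)·t_tx + 4·t_prop = 197·0.05 + 4·4e-05 = 9.850 ms.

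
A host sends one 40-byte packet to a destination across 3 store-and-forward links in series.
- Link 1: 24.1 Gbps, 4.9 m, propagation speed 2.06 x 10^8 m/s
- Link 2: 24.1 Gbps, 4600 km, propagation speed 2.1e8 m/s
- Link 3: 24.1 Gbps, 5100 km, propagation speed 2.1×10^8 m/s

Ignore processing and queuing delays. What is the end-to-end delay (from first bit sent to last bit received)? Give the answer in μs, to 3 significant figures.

46200 μs

L = 40 × 8 = 320 bits.
Transmission delay per hop = L/R = 320/24100000000 = 0.013278 μs; 3 hops → 0.039834 μs.
Propagation delays (d/s per hop): 0.0237864, 21904.8, 24285.7 μs; sum = 46190.5 μs.
End-to-end = 46200 μs.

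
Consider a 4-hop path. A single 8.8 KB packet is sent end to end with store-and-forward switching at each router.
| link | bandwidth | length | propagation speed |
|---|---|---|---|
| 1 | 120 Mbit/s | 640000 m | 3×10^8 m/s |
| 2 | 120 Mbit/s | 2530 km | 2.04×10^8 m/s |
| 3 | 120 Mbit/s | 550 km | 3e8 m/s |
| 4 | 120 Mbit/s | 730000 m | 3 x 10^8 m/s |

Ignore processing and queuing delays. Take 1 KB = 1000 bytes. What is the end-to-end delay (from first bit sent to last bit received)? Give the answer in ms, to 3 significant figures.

21.1 ms

L = 70400 bits.
Transmission delay per hop = L/R = 70400/120000000 = 0.586667 ms; 4 hops → 2.34667 ms.
Propagation delays (d/s per hop): 2.13333, 12.402, 1.83333, 2.43333 ms; sum = 18.802 ms.
End-to-end = 21.1 ms.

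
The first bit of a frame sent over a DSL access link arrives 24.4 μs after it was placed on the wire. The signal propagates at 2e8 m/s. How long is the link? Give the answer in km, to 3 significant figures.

d = s × t_prop = 200000000 × 2.44e-05 = 4.88 km.

4.88 km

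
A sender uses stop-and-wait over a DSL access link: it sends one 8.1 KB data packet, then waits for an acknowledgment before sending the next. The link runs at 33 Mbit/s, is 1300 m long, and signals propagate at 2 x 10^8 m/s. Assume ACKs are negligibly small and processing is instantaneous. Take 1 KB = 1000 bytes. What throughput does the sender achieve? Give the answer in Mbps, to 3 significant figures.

t_tx = L/R = 64800/33000000 = 0.00196364 s.
t_prop = 1300/200000000 = 6.5e-06 s; RTT = 1.3e-05 s.
Cycle = t_tx + RTT = 0.00197664 s.
Throughput = L / cycle = 64800 / 0.00197664 = 32.8 Mbps.

32.8 Mbps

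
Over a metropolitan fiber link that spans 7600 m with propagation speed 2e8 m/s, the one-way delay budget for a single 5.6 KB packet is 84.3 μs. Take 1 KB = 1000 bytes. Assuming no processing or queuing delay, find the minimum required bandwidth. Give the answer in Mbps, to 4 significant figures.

L = 44800 bits.
Propagation delay = 7600 / 200000000 = 38 μs.
Transmission budget = 84.3 − 38 = 46.3 μs.
R ≥ L / t_tx = 44800 bits / 4.63e-05 s = 967.6 Mbps.

967.6 Mbps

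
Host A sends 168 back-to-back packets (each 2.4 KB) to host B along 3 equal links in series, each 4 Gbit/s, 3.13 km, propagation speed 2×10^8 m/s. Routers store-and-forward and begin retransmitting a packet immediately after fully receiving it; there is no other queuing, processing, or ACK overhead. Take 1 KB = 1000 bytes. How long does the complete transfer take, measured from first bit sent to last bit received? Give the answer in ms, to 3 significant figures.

Per-hop transmission t_tx = L/R = 19200/4000000000 = 0.0048 ms.
Per-hop propagation t_prop = 3130/200000000 = 0.01565 ms.
Pipeline fill: first packet needs 3·t_tx to clear all hops; remaining 167 packets each add one t_tx.
Total = (3+168-1)·t_tx + 3·t_prop = 170·0.0048 + 3·0.01565 = 0.863 ms.

0.863 ms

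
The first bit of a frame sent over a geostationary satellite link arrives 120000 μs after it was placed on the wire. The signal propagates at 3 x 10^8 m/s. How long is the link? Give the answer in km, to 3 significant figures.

d = s × t_prop = 300000000 × 0.12 = 36000 km.

36000 km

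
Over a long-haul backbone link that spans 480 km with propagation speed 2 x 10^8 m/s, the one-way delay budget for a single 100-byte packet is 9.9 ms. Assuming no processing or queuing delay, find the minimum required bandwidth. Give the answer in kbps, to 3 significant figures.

L = 800 bits.
Propagation delay = 480000 / 200000000 = 2.4 ms.
Transmission budget = 9.9 − 2.4 = 7.5 ms.
R ≥ L / t_tx = 800 bits / 0.0075 s = 107 kbps.

107 kbps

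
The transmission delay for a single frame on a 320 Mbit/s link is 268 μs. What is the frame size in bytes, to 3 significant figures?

L = R × t_tx = 320000000 b/s × 0.000268 s = 85760 bits.
In bytes: 85760 / 8 = 10700 bytes.

10700 bytes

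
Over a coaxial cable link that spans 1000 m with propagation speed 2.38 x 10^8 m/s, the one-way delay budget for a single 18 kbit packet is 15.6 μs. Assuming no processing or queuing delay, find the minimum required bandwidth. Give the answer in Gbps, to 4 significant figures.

Propagation delay = 1000 / 238000000 = 4.20168 μs.
Transmission budget = 15.6 − 4.20168 = 11.3983 μs.
R ≥ L / t_tx = 18000 bits / 1.13983e-05 s = 1.579 Gbps.

1.579 Gbps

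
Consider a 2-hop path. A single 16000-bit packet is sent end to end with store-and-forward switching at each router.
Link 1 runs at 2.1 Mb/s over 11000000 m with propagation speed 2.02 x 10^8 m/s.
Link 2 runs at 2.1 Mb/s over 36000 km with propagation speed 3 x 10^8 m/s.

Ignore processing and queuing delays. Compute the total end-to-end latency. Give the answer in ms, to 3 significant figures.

190 ms

Transmission delay per hop = L/R = 16000/2100000 = 7.61905 ms; 2 hops → 15.2381 ms.
Propagation delays (d/s per hop): 54.4554, 120 ms; sum = 174.455 ms.
End-to-end = 190 ms.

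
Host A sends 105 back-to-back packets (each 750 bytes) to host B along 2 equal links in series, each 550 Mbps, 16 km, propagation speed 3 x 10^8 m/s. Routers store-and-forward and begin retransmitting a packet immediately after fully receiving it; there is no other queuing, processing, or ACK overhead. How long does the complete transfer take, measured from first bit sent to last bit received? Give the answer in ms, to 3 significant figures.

Per-hop transmission t_tx = L/R = 6000/550000000 = 0.0109091 ms.
Per-hop propagation t_prop = 16000/300000000 = 0.0533333 ms.
Pipeline fill: first packet needs 2·t_tx to clear all hops; remaining 104 packets each add one t_tx.
Total = (2+105-1)·t_tx + 2·t_prop = 106·0.0109091 + 2·0.0533333 = 1.26 ms.

1.26 ms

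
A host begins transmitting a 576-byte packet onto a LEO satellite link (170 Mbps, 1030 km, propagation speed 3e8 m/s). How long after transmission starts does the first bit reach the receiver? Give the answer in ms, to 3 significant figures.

First bit experiences only propagation delay: d/s = 1030000/300000000 = 3.43 ms.

3.43 ms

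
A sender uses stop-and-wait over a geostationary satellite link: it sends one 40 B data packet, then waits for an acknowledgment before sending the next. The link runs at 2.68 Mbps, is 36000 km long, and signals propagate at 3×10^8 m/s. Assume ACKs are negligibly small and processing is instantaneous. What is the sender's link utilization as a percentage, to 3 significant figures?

t_tx = L/R = 320/2680000 = 0.000119403 s.
t_prop = 36000000/300000000 = 0.12 s; RTT = 0.24 s.
Cycle = t_tx + RTT = 0.240119 s.
Utilization = t_tx / cycle = 0.000119403/0.240119 = 0.0497 %.

0.0497 %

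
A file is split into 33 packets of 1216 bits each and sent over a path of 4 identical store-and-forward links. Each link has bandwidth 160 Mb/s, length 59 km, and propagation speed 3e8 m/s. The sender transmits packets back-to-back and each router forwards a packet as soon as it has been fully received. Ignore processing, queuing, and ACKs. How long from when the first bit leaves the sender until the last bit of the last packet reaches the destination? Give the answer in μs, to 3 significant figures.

Per-hop transmission t_tx = L/R = 1216/160000000 = 7.6 μs.
Per-hop propagation t_prop = 59000/300000000 = 196.667 μs.
Pipeline fill: first packet needs 4·t_tx to clear all hops; remaining 32 packets each add one t_tx.
Total = (4+33-1)·t_tx + 4·t_prop = 36·7.6 + 4·196.667 = 1060 μs.

1060 μs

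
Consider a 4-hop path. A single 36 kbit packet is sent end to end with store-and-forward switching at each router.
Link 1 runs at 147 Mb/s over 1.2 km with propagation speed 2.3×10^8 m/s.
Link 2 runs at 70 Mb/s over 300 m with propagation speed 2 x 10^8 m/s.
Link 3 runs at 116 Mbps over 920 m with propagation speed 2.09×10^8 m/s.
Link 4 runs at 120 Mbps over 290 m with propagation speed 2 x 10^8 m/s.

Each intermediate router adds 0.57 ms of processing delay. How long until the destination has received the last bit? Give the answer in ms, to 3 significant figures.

L = 36000 bits.
Transmission delays (L/R per hop): 0.244898, 0.514286, 0.310345, 0.3 ms; sum = 1.36953 ms.
Propagation delays (d/s per hop): 0.00521739, 0.0015, 0.00440191, 0.00145 ms; sum = 0.0125693 ms.
Processing at 3 router(s): 3 × 0.57 ms = 1.71 ms.
End-to-end = 3.09 ms.

3.09 ms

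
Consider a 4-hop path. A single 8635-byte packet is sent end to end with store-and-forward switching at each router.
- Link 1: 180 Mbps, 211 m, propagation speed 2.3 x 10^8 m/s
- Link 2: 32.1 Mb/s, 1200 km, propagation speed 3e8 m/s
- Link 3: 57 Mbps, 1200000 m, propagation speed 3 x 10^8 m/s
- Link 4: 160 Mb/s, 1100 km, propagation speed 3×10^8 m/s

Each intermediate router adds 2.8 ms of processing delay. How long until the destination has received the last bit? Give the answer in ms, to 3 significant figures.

L = 8635 × 8 = 69080 bits.
Transmission delays (L/R per hop): 0.383778, 2.15202, 1.21193, 0.43175 ms; sum = 4.17948 ms.
Propagation delays (d/s per hop): 0.000917391, 4, 4, 3.66667 ms; sum = 11.6676 ms.
Processing at 3 router(s): 3 × 2.8 ms = 8.4 ms.
End-to-end = 24.2 ms.

24.2 ms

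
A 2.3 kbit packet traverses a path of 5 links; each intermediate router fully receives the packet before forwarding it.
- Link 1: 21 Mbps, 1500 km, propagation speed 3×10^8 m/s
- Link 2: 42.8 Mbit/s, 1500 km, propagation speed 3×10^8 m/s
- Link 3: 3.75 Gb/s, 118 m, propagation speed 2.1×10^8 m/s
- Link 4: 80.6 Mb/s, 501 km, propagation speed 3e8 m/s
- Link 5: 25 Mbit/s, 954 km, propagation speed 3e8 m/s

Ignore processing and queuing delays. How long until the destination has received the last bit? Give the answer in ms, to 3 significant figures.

L = 2300 bits.
Transmission delays (L/R per hop): 0.109524, 0.0537383, 0.000613333, 0.028536, 0.092 ms; sum = 0.284411 ms.
Propagation delays (d/s per hop): 5, 5, 0.000561905, 1.67, 3.18 ms; sum = 14.8506 ms.
End-to-end = 15.1 ms.

15.1 ms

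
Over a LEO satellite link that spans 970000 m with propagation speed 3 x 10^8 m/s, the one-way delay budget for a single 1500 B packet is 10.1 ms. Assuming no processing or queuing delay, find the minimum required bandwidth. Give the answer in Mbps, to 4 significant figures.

1.748 Mbps

L = 12000 bits.
Propagation delay = 970000 / 300000000 = 3.23333 ms.
Transmission budget = 10.1 − 3.23333 = 6.86667 ms.
R ≥ L / t_tx = 12000 bits / 0.00686667 s = 1.748 Mbps.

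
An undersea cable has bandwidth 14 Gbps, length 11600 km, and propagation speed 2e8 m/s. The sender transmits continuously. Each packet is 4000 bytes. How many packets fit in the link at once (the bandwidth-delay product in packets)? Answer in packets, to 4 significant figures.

Propagation delay = 11600000 / 200000000 = 0.058 s.
BDP = R × t_prop = 14000000000 × 0.058 = 812000000 bits.
In packets of 32000 bits: 25380 packets.

25380 packets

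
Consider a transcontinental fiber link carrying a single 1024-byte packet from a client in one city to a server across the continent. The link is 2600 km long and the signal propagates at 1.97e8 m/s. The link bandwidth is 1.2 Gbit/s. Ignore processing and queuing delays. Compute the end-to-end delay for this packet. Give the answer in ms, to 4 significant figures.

13.20 ms

L = 1024 × 8 = 8192 bits.
Transmission delay = L/R = 8192 / 1200000000 = 0.00682667 ms.
Propagation delay = d/s = 2600000 m / 197000000 m/s = 13.198 ms.
Total = 13.20 ms.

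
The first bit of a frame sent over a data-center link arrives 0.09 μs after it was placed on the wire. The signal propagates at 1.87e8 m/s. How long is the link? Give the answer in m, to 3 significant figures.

d = s × t_prop = 187000000 × 9e-08 = 16.8 m.

16.8 m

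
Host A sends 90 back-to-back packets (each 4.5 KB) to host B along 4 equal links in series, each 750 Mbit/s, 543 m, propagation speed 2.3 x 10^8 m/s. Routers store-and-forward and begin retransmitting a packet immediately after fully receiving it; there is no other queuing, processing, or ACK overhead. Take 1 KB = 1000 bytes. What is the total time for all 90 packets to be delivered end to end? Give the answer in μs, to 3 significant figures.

Per-hop transmission t_tx = L/R = 36000/750000000 = 48 μs.
Per-hop propagation t_prop = 543/2.3e+08 = 2.36087 μs.
Pipeline fill: first packet needs 4·t_tx to clear all hops; remaining 89 packets each add one t_tx.
Total = (4+90-1)·t_tx + 4·t_prop = 93·48 + 4·2.36087 = 4470 μs.

4470 μs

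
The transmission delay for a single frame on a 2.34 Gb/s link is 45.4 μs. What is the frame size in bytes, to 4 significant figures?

L = R × t_tx = 2340000000 b/s × 4.54e-05 s = 106236 bits.
In bytes: 106236 / 8 = 13280 bytes.

13280 bytes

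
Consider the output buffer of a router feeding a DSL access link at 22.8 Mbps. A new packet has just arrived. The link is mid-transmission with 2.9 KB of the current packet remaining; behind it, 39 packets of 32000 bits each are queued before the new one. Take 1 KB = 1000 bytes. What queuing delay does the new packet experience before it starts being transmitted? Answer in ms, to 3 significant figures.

Each queued packet: L/R = 32000/22800000 = 1.40351 ms.
39 queued → 54.7368 ms.
Plus remaining 23200 bits of current packet: 1.01754 ms.
Queuing delay = 55.8 ms.

55.8 ms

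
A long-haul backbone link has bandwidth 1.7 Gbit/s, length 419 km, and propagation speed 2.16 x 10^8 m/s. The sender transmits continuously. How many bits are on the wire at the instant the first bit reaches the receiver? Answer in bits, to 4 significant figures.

3298000 bits

Propagation delay = 419000 / 216000000 = 0.00193981 s.
BDP = R × t_prop = 1700000000 × 0.00193981 = 3297690 bits.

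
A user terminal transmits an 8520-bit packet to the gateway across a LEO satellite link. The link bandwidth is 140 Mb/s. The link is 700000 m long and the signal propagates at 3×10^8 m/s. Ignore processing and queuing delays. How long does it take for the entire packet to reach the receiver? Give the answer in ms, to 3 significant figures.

Transmission delay = L/R = 8520 / 140000000 = 0.0608571 ms.
Propagation delay = d/s = 700000 m / 300000000 m/s = 2.33333 ms.
Total = 2.39 ms.

2.39 ms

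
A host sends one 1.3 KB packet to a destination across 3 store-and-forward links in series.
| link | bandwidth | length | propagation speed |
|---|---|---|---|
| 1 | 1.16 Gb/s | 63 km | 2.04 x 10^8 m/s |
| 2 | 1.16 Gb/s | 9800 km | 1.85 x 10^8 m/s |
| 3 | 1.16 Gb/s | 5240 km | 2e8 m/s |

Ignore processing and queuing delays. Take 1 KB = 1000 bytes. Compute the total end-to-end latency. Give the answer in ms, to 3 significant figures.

79.5 ms

L = 10400 bits.
Transmission delay per hop = L/R = 10400/1160000000 = 0.00896552 ms; 3 hops → 0.0268966 ms.
Propagation delays (d/s per hop): 0.308824, 52.973, 26.2 ms; sum = 79.4818 ms.
End-to-end = 79.5 ms.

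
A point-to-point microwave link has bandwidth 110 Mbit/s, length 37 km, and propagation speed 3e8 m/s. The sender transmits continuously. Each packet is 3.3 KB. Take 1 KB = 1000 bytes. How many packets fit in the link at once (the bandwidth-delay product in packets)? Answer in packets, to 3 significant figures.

Propagation delay = 37000 / 300000000 = 0.000123333 s.
BDP = R × t_prop = 110000000 × 0.000123333 = 13566.7 bits.
In packets of 26400 bits: 0.514 packets.

0.514 packets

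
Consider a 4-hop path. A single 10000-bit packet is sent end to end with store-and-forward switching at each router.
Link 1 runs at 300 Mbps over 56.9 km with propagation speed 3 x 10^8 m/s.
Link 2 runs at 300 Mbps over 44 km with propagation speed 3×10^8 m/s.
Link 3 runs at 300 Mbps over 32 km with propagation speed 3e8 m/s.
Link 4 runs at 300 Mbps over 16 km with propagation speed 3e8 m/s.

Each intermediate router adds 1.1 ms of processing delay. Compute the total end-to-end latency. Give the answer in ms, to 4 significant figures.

3.930 ms

Transmission delay per hop = L/R = 10000/300000000 = 0.0333333 ms; 4 hops → 0.133333 ms.
Propagation delays (d/s per hop): 0.189667, 0.146667, 0.106667, 0.0533333 ms; sum = 0.496333 ms.
Processing at 3 router(s): 3 × 1.1 ms = 3.3 ms.
End-to-end = 3.930 ms.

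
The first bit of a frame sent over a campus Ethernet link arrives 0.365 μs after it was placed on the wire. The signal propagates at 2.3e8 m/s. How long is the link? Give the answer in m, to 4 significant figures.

83.95 m

d = s × t_prop = 2.3e+08 × 3.65e-07 = 83.95 m.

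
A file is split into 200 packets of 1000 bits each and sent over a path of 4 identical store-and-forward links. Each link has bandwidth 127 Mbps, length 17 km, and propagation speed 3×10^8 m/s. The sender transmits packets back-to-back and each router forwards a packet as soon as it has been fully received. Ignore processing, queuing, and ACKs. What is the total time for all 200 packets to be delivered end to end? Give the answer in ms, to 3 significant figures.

1.83 ms

Per-hop transmission t_tx = L/R = 1000/127000000 = 0.00787402 ms.
Per-hop propagation t_prop = 17000/300000000 = 0.0566667 ms.
Pipeline fill: first packet needs 4·t_tx to clear all hops; remaining 199 packets each add one t_tx.
Total = (4+200-1)·t_tx + 4·t_prop = 203·0.00787402 + 4·0.0566667 = 1.83 ms.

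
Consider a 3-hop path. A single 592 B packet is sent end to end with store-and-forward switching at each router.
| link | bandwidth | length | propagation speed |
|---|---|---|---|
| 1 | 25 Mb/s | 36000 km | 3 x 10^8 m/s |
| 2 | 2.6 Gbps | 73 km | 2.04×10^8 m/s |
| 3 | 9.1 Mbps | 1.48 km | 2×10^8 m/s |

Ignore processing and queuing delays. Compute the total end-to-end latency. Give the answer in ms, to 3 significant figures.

121 ms

L = 592 × 8 = 4736 bits.
Transmission delays (L/R per hop): 0.18944, 0.00182154, 0.52044 ms; sum = 0.711701 ms.
Propagation delays (d/s per hop): 120, 0.357843, 0.0074 ms; sum = 120.365 ms.
End-to-end = 121 ms.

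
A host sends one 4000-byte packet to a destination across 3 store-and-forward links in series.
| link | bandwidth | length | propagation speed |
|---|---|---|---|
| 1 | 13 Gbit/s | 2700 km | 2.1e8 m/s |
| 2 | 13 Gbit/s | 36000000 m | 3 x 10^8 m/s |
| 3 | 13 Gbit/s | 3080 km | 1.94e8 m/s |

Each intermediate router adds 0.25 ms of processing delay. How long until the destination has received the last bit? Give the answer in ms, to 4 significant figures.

L = 4000 × 8 = 32000 bits.
Transmission delay per hop = L/R = 32000/13000000000 = 0.00246154 ms; 3 hops → 0.00738462 ms.
Propagation delays (d/s per hop): 12.8571, 120, 15.8763 ms; sum = 148.733 ms.
Processing at 2 router(s): 2 × 0.25 ms = 0.5 ms.
End-to-end = 149.2 ms.

149.2 ms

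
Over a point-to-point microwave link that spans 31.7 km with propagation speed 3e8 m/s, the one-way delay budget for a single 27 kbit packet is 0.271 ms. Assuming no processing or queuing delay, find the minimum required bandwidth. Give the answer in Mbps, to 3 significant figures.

Propagation delay = 31700 / 300000000 = 0.105667 ms.
Transmission budget = 0.271 − 0.105667 = 0.165333 ms.
R ≥ L / t_tx = 27000 bits / 0.000165333 s = 163 Mbps.

163 Mbps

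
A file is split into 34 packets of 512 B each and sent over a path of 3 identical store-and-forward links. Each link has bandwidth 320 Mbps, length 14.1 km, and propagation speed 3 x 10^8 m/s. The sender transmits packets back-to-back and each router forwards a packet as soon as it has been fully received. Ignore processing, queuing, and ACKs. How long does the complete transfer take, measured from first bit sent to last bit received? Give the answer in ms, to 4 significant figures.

0.6018 ms

Per-hop transmission t_tx = L/R = 4096/320000000 = 0.0128 ms.
Per-hop propagation t_prop = 14100/300000000 = 0.047 ms.
Pipeline fill: first packet needs 3·t_tx to clear all hops; remaining 33 packets each add one t_tx.
Total = (3+34-1)·t_tx + 3·t_prop = 36·0.0128 + 3·0.047 = 0.6018 ms.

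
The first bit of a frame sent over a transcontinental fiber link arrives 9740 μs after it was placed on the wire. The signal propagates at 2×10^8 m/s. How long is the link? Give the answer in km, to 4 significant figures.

1948 km

d = s × t_prop = 200000000 × 0.00974 = 1948 km.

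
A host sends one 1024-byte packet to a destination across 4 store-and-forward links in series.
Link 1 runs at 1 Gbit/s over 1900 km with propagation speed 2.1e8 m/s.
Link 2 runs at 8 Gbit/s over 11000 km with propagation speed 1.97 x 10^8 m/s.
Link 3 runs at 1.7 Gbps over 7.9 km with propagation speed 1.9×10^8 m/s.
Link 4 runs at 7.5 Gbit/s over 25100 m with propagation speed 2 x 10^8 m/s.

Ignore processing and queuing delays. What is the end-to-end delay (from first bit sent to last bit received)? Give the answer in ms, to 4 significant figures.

L = 1024 × 8 = 8192 bits.
Transmission delays (L/R per hop): 0.008192, 0.001024, 0.00481882, 0.00109227 ms; sum = 0.0151271 ms.
Propagation delays (d/s per hop): 9.04762, 55.8376, 0.0415789, 0.1255 ms; sum = 65.0523 ms.
End-to-end = 65.07 ms.

65.07 ms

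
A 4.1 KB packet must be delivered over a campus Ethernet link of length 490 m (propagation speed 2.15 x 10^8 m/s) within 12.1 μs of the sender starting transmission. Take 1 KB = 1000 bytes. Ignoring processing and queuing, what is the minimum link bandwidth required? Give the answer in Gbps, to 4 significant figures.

L = 32800 bits.
Propagation delay = 490 / 215000000 = 2.27907 μs.
Transmission budget = 12.1 − 2.27907 = 9.82093 μs.
R ≥ L / t_tx = 32800 bits / 9.82093e-06 s = 3.340 Gbps.

3.340 Gbps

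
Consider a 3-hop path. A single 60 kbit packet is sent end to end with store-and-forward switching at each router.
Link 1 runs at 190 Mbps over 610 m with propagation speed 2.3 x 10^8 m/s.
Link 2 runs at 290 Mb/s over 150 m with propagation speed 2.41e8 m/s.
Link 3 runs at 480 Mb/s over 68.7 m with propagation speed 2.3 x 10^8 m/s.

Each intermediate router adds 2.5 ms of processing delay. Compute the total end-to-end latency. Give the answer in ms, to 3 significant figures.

L = 60000 bits.
Transmission delays (L/R per hop): 0.315789, 0.206897, 0.125 ms; sum = 0.647686 ms.
Propagation delays (d/s per hop): 0.00265217, 0.000622407, 0.000298696 ms; sum = 0.00357328 ms.
Processing at 2 router(s): 2 × 2.5 ms = 5 ms.
End-to-end = 5.65 ms.

5.65 ms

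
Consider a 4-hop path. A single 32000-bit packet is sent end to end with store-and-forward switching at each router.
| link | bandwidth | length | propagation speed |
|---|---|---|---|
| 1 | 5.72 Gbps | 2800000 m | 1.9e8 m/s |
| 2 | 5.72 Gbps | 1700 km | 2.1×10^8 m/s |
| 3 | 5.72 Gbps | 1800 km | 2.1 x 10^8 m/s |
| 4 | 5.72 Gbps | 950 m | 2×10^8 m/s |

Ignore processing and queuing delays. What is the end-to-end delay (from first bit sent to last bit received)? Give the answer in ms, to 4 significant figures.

Transmission delay per hop = L/R = 32000/5720000000 = 0.00559441 ms; 4 hops → 0.0223776 ms.
Propagation delays (d/s per hop): 14.7368, 8.09524, 8.57143, 0.00475 ms; sum = 31.4083 ms.
End-to-end = 31.43 ms.

31.43 ms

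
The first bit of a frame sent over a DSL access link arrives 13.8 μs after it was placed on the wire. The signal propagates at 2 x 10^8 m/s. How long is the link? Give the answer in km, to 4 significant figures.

d = s × t_prop = 200000000 × 1.38e-05 = 2.760 km.

2.760 km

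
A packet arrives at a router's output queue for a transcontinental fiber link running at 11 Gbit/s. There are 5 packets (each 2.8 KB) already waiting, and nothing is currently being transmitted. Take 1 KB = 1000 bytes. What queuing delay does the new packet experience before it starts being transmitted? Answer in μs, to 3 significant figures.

10.2 μs

Each queued packet: L/R = 22400/11000000000 = 2.03636 μs.
5 queued → 10.1818 μs.
Queuing delay = 10.2 μs.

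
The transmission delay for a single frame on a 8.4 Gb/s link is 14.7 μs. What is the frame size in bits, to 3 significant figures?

123000 bits

L = R × t_tx = 8400000000 b/s × 1.47e-05 s = 123480 bits.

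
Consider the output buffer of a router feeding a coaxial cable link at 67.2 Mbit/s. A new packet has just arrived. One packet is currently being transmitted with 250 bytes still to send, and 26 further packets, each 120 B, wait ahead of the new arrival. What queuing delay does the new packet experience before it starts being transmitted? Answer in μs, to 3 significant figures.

401 μs

Each queued packet: L/R = 960/67200000 = 14.2857 μs.
26 queued → 371.429 μs.
Plus remaining 2000 bits of current packet: 29.7619 μs.
Queuing delay = 401 μs.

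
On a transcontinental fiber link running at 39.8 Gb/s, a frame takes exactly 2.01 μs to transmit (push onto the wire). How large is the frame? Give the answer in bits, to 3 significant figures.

L = R × t_tx = 39800000000 b/s × 2.01e-06 s = 79998 bits.

80000 bits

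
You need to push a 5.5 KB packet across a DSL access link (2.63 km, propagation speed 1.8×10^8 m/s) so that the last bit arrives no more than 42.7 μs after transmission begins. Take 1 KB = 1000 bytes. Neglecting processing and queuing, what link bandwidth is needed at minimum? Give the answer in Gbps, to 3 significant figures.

L = 44000 bits.
Propagation delay = 2630 / 180000000 = 14.6111 μs.
Transmission budget = 42.7 − 14.6111 = 28.0889 μs.
R ≥ L / t_tx = 44000 bits / 2.80889e-05 s = 1.57 Gbps.

1.57 Gbps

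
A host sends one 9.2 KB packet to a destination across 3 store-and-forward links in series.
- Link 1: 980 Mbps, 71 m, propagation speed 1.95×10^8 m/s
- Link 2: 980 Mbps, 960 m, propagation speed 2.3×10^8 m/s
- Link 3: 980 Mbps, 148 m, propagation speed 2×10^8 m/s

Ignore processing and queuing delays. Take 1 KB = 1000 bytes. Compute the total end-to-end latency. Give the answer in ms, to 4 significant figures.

0.2306 ms

L = 73600 bits.
Transmission delay per hop = L/R = 73600/980000000 = 0.075102 ms; 3 hops → 0.225306 ms.
Propagation delays (d/s per hop): 0.000364103, 0.00417391, 0.00074 ms; sum = 0.00527802 ms.
End-to-end = 0.2306 ms.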